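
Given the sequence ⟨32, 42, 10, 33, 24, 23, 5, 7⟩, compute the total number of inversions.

For each element, count later entries that are smaller:
32 → 10, 24, 23, 5, 7 → 5
42 → 10, 33, 24, 23, 5, 7 → 6
10 → 5, 7 → 2
33 → 24, 23, 5, 7 → 4
24 → 23, 5, 7 → 3
23 → 5, 7 → 2
5 → none → 0
7 → none → 0
Sum: 5 + 6 + 2 + 4 + 3 + 2 + 0 + 0 = 22

There are 22 inversions.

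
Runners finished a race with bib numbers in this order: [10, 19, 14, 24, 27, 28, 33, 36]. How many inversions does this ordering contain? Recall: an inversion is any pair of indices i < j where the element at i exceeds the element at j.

Sweep left to right; for each value list the smaller values that follow it:
10 → none → 0
19 → 14 → 1
14 → none → 0
24 → none → 0
27 → none → 0
28 → none → 0
33 → none → 0
36 → none → 0
Sum: 0 + 1 + 0 + 0 + 0 + 0 + 0 + 0 = 1

1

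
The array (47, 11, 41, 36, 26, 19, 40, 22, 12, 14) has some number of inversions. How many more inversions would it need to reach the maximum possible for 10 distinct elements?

13 inversions short

Maximum inversions for 10 distinct elements is C(10, 2) = 10·9/2 = 45.
Current inversions — for each element, count later smaller elements:
47: 9
11: 0
41: 7
36: 5
26: 4
19: 2
40: 3
22: 2
12: 0
14: 0
Current total: 9 + 0 + 7 + 5 + 4 + 2 + 3 + 2 + 0 + 0 = 32
Shortfall: 45 − 32 = 13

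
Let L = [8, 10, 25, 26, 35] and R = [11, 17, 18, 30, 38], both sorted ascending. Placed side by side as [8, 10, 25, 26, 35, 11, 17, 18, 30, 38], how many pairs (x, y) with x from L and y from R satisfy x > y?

10

Take each right-half value and tally the left-half values above it:
r = 11: 25, 26, 35 → 3
r = 17: 25, 26, 35 → 3
r = 18: 25, 26, 35 → 3
r = 30: 35 → 1
r = 38: none → 0
Cross-inversions: 3 + 3 + 3 + 1 + 0 = 10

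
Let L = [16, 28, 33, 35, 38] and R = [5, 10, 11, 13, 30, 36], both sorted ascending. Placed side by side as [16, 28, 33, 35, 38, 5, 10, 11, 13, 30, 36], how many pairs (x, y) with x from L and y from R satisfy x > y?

For each element r of the right run, count left-run elements greater than r:
r = 5: 16, 28, 33, 35, 38 → 5
r = 10: 16, 28, 33, 35, 38 → 5
r = 11: 16, 28, 33, 35, 38 → 5
r = 13: 16, 28, 33, 35, 38 → 5
r = 30: 33, 35, 38 → 3
r = 36: 38 → 1
Cross-inversions: 5 + 5 + 5 + 5 + 3 + 1 = 24

24 split inversions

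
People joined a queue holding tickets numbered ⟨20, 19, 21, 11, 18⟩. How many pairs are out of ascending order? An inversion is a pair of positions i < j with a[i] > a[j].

7 inversions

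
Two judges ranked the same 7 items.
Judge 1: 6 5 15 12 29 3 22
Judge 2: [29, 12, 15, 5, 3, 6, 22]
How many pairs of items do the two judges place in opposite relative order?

Discordant pairs: 11

Assign each item its position (1..7) in the first ordering, then rewrite the second ordering as that position sequence:
positions: 6→1, 5→2, 15→3, 12→4, 29→5, 3→6, 22→7
second ordering as positions: [5, 4, 3, 2, 6, 1, 7]
Discordant pairs = inversions in this position sequence.
5: 4, 3, 2, 1 → 4
4: 3, 2, 1 → 3
3: 2, 1 → 2
2: 1 → 1
6: 1 → 1
1: 0
7: 0
Total: 4 + 3 + 2 + 1 + 1 + 0 + 0 = 11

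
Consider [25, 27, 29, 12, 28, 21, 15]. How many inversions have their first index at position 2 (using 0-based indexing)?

The element at index 2 is 29.
Elements after it: 12, 28, 21, 15
Those smaller than 29: 12, 28, 21, 15

4 such elements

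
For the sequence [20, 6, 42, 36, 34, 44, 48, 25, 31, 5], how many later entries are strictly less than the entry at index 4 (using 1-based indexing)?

The element at index 4 is 36.
Elements after it: 34, 44, 48, 25, 31, 5
Those smaller than 36: 34, 25, 31, 5

4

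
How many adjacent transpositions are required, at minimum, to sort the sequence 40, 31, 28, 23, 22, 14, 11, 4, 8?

Minimum adjacent swaps = number of inversions (each swap of adjacent out-of-order elements removes one inversion and no swap can remove more).
Count inversions — for each element, later elements that are smaller:
40: 31, 28, 23, 22, 14, 11, 4, 8 → 8
31: 28, 23, 22, 14, 11, 4, 8 → 7
28: 23, 22, 14, 11, 4, 8 → 6
23: 22, 14, 11, 4, 8 → 5
22: 14, 11, 4, 8 → 4
14: 11, 4, 8 → 3
11: 4, 8 → 2
4: none → 0
8: none → 0
Total inversions: 8 + 7 + 6 + 5 + 4 + 3 + 2 + 0 + 0 = 35

Adjacent swaps: 35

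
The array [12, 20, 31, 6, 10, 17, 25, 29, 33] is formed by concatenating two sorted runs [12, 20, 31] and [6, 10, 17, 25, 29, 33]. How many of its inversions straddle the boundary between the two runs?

Take each right-half value and tally the left-half values above it:
r = 6: 12, 20, 31 → 3
r = 10: 12, 20, 31 → 3
r = 17: 20, 31 → 2
r = 25: 31 → 1
r = 29: 31 → 1
r = 33: none → 0
Cross-inversions: 3 + 3 + 2 + 1 + 1 + 0 = 10

10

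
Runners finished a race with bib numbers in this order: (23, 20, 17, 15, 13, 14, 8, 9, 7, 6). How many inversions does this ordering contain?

43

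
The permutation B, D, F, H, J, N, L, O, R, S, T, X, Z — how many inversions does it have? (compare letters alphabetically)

There is 1 inversion.

Element-by-element contributions:
B → none → 0
D → none → 0
F → none → 0
H → none → 0
J → none → 0
N → L → 1
L → none → 0
O → none → 0
R → none → 0
S → none → 0
T → none → 0
X → none → 0
Z → none → 0
Sum: 0 + 0 + 0 + 0 + 0 + 1 + 0 + 0 + 0 + 0 + 0 + 0 + 0 = 1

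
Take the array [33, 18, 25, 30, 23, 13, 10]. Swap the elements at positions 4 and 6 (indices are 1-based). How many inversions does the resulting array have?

14 inversions

Positions 4 and 6 hold 30 and 13; after swapping, the array is [33, 18, 25, 13, 23, 30, 10].
For each element, count later entries that are smaller:
33: 6
18: 2
25: 3
13: 1
23: 1
30: 1
10: 0
Sum: 6 + 2 + 3 + 1 + 1 + 1 + 0 = 14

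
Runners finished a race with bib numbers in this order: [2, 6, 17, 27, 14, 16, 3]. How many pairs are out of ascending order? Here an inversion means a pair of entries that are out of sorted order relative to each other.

Out-of-order index pairs (0-indexed):
(1,6): 6 > 3
(2,4): 17 > 14
(2,5): 17 > 16
(2,6): 17 > 3
(3,4): 27 > 14
(3,5): 27 > 16
(3,6): 27 > 3
(4,6): 14 > 3
(5,6): 16 > 3
That's 9 pairs.

Inversions: 9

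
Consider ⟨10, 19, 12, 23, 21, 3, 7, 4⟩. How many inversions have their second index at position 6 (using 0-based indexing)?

The element at index 6 is 7.
Elements before it: 10, 19, 12, 23, 21, 3
Those larger than 7: 10, 19, 12, 23, 21

5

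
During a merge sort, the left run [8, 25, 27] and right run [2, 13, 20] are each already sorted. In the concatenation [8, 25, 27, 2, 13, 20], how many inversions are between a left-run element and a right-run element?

For each element r of the right run, count left-run elements greater than r:
r = 2: 8, 25, 27 → 3
r = 13: 25, 27 → 2
r = 20: 25, 27 → 2
Cross-inversions: 3 + 2 + 2 = 7

7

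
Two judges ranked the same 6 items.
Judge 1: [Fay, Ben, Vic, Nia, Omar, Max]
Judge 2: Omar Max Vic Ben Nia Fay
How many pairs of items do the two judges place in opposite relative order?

12

Assign each item its position (1..6) in the first ordering, then rewrite the second ordering as that position sequence:
positions: Fay→1, Ben→2, Vic→3, Nia→4, Omar→5, Max→6
second ordering as positions: [5, 6, 3, 2, 4, 1]
Discordant pairs = inversions in this position sequence.
5: 3, 2, 4, 1 → 4
6: 3, 2, 4, 1 → 4
3: 2, 1 → 2
2: 1 → 1
4: 1 → 1
1: 0
Total: 4 + 4 + 2 + 1 + 1 + 0 = 12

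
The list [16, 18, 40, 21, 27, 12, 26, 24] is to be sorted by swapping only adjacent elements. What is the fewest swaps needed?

12 swaps

Each adjacent swap fixes exactly one inversion, so the minimum swap count equals the number of inversions.
Count inversions — for each element, later elements that are smaller:
16: 12 → 1
18: 12 → 1
40: 21, 27, 12, 26, 24 → 5
21: 12 → 1
27: 12, 26, 24 → 3
12: none → 0
26: 24 → 1
24: none → 0
Total inversions: 1 + 1 + 5 + 1 + 3 + 0 + 1 + 0 = 12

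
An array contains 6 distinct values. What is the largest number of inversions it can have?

15

The maximum occurs when the array is in strictly decreasing order: every one of the C(6, 2) pairs is inverted.
C(6, 2) = 6·5/2 = 15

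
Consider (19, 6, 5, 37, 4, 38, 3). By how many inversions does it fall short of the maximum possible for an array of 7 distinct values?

8 inversions short

Maximum inversions for 7 distinct elements is C(7, 2) = 7·6/2 = 21.
Current inversions — for each element, count later smaller elements:
19: 4
6: 3
5: 2
37: 2
4: 1
38: 1
3: 0
Current total: 4 + 3 + 2 + 2 + 1 + 1 + 0 = 13
Shortfall: 21 − 13 = 8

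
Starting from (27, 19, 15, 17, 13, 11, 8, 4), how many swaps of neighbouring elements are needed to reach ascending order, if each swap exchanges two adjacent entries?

27

Each adjacent swap fixes exactly one inversion, so the minimum swap count equals the number of inversions.
Count inversions — for each element, later elements that are smaller:
27: 19, 15, 17, 13, 11, 8, 4 → 7
19: 15, 17, 13, 11, 8, 4 → 6
15: 13, 11, 8, 4 → 4
17: 13, 11, 8, 4 → 4
13: 11, 8, 4 → 3
11: 8, 4 → 2
8: 4 → 1
4: none → 0
Total inversions: 7 + 6 + 4 + 4 + 3 + 2 + 1 + 0 = 27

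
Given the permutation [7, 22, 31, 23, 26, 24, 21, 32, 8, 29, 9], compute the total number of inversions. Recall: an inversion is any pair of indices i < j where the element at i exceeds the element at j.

For each element, count later entries that are smaller:
7 → none → 0
22 → 21, 8, 9 → 3
31 → 23, 26, 24, 21, 8, 29, 9 → 7
23 → 21, 8, 9 → 3
26 → 24, 21, 8, 9 → 4
24 → 21, 8, 9 → 3
21 → 8, 9 → 2
32 → 8, 29, 9 → 3
8 → none → 0
29 → 9 → 1
9 → none → 0
Sum: 0 + 3 + 7 + 3 + 4 + 3 + 2 + 3 + 0 + 1 + 0 = 26

There are 26 out-of-order pairs.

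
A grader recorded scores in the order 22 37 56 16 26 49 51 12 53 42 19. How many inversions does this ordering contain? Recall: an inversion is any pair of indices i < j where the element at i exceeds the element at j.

27

Count, for each position, how many later elements it exceeds:
22: 3
37: 4
56: 8
16: 1
26: 2
49: 3
51: 3
12: 0
53: 2
42: 1
19: 0
Sum: 3 + 4 + 8 + 1 + 2 + 3 + 3 + 0 + 2 + 1 + 0 = 27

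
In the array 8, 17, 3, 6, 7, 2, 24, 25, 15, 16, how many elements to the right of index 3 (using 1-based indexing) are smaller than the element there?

1

The element at index 3 is 3.
Elements after it: 6, 7, 2, 24, 25, 15, 16
Those smaller than 3: 2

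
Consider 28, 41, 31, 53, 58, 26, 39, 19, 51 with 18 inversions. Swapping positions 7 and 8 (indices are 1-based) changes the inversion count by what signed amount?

-1

Positions 7 and 8 hold 39 and 19; after swapping, the array is [28, 41, 31, 53, 58, 26, 19, 39, 51].
For each element, count later entries that are smaller:
28 → 26, 19 → 2
41 → 31, 26, 19, 39 → 4
31 → 26, 19 → 2
53 → 26, 19, 39, 51 → 4
58 → 26, 19, 39, 51 → 4
26 → 19 → 1
19 → none → 0
39 → none → 0
51 → none → 0
Sum: 2 + 4 + 2 + 4 + 4 + 1 + 0 + 0 + 0 = 17
Change: 17 − 18 = -1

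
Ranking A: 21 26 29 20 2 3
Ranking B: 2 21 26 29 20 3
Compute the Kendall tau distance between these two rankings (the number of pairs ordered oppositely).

Assign each item its position (1..6) in the first ordering, then rewrite the second ordering as that position sequence:
positions: 21→1, 26→2, 29→3, 20→4, 2→5, 3→6
second ordering as positions: [5, 1, 2, 3, 4, 6]
Discordant pairs = inversions in this position sequence.
5: 1, 2, 3, 4 → 4
1: 0
2: 0
3: 0
4: 0
6: 0
Total: 4 + 0 + 0 + 0 + 0 + 0 = 4

4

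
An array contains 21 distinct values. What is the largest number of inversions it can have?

Inversions: 210

A reversed (strictly descending) arrangement makes every pair an inversion, giving C(21, 2) inversions.
C(21, 2) = 21·20/2 = 210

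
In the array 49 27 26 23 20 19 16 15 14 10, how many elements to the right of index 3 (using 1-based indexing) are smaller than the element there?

The element at index 3 is 26.
Elements after it: 23, 20, 19, 16, 15, 14, 10
Those smaller than 26: 23, 20, 19, 16, 15, 14, 10

7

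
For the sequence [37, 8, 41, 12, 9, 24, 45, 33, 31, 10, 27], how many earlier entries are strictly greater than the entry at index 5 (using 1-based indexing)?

3 such elements

The element at index 5 is 9.
Elements before it: 37, 8, 41, 12
Those larger than 9: 37, 41, 12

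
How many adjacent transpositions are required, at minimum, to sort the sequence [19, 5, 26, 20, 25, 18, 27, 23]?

10 swaps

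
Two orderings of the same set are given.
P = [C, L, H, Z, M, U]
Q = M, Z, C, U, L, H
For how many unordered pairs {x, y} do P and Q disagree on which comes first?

9 disagreeing pairs

Assign each item its position (1..6) in the first ordering, then rewrite the second ordering as that position sequence:
positions: C→1, L→2, H→3, Z→4, M→5, U→6
second ordering as positions: [5, 4, 1, 6, 2, 3]
Discordant pairs = inversions in this position sequence.
5: 4, 1, 2, 3 → 4
4: 1, 2, 3 → 3
1: 0
6: 2, 3 → 2
2: 0
3: 0
Total: 4 + 3 + 0 + 2 + 0 + 0 = 9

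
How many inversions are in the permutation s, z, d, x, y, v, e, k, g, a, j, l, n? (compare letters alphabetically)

There are 48 inversions.

Sweep left to right; for each value list the smaller values that follow it:
s: 8
z: 11
d: 1
x: 8
y: 8
v: 7
e: 1
k: 3
g: 1
a: 0
j: 0
l: 0
n: 0
Sum: 8 + 11 + 1 + 8 + 8 + 7 + 1 + 3 + 1 + 0 + 0 + 0 + 0 = 48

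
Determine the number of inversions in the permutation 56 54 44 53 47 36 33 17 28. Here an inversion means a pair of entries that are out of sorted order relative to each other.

Sweep left to right; for each value list the smaller values that follow it:
56: 8
54: 7
44: 4
53: 5
47: 4
36: 3
33: 2
17: 0
28: 0
Sum: 8 + 7 + 4 + 5 + 4 + 3 + 2 + 0 + 0 = 33

Inversions: 33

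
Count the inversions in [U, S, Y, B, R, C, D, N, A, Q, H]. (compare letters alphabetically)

There are 37 inversions.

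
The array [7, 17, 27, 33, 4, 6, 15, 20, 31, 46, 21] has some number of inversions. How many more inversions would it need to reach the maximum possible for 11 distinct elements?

37 inversions short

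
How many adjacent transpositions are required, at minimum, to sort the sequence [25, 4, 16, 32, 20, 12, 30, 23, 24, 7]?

Each adjacent swap fixes exactly one inversion, so the minimum swap count equals the number of inversions.
Count inversions — for each element, later elements that are smaller:
25: 4, 16, 20, 12, 23, 24, 7 → 7
4: none → 0
16: 12, 7 → 2
32: 20, 12, 30, 23, 24, 7 → 6
20: 12, 7 → 2
12: 7 → 1
30: 23, 24, 7 → 3
23: 7 → 1
24: 7 → 1
7: none → 0
Total inversions: 7 + 0 + 2 + 6 + 2 + 1 + 3 + 1 + 1 + 0 = 23

23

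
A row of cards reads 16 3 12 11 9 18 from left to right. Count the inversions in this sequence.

Listing every pair i<j with a[i]>a[j] (using 0-based positions):
(0,1): 16 > 3
(0,2): 16 > 12
(0,3): 16 > 11
(0,4): 16 > 9
(2,3): 12 > 11
(2,4): 12 > 9
(3,4): 11 > 9
That's 7 pairs.

7 inversions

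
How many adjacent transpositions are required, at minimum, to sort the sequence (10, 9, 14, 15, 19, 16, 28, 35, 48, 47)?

3

The minimum number of adjacent swaps to sort an array equals its inversion count, since every such swap removes exactly one inversion.
Count inversions — for each element, later elements that are smaller:
10: 9 → 1
9: none → 0
14: none → 0
15: none → 0
19: 16 → 1
16: none → 0
28: none → 0
35: none → 0
48: 47 → 1
47: none → 0
Total inversions: 1 + 0 + 0 + 0 + 1 + 0 + 0 + 0 + 1 + 0 = 3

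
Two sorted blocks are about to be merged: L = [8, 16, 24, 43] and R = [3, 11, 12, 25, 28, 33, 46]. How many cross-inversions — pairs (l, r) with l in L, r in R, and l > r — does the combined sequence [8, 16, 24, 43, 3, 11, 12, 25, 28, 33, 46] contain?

13 cross-inversions

For each element r of the right run, count left-run elements greater than r:
r = 3: 8, 16, 24, 43 → 4
r = 11: 16, 24, 43 → 3
r = 12: 16, 24, 43 → 3
r = 25: 43 → 1
r = 28: 43 → 1
r = 33: 43 → 1
r = 46: none → 0
Cross-inversions: 4 + 3 + 3 + 1 + 1 + 1 + 0 = 13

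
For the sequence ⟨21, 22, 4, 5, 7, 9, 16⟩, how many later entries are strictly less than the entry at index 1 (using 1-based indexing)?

The element at index 1 is 21.
Elements after it: 22, 4, 5, 7, 9, 16
Those smaller than 21: 4, 5, 7, 9, 16

5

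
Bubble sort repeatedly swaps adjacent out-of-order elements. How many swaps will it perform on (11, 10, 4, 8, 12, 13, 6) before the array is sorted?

10

The minimum number of adjacent swaps to sort an array equals its inversion count, since every such swap removes exactly one inversion.
Count inversions — for each element, later elements that are smaller:
11: 10, 4, 8, 6 → 4
10: 4, 8, 6 → 3
4: none → 0
8: 6 → 1
12: 6 → 1
13: 6 → 1
6: none → 0
Total inversions: 4 + 3 + 0 + 1 + 1 + 1 + 0 = 10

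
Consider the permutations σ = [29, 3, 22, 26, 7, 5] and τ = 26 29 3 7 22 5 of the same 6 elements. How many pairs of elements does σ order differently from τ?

4 discordant pairs

Assign each item its position (1..6) in the first ordering, then rewrite the second ordering as that position sequence:
positions: 29→1, 3→2, 22→3, 26→4, 7→5, 5→6
second ordering as positions: [4, 1, 2, 5, 3, 6]
Discordant pairs = inversions in this position sequence.
4: 1, 2, 3 → 3
1: 0
2: 0
5: 3 → 1
3: 0
6: 0
Total: 3 + 0 + 0 + 1 + 0 + 0 = 4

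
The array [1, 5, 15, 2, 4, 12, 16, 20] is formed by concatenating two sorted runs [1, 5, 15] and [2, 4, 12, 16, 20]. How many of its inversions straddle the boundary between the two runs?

For each element r of the right run, count left-run elements greater than r:
r = 2: 5, 15 → 2
r = 4: 5, 15 → 2
r = 12: 15 → 1
r = 16: none → 0
r = 20: none → 0
Cross-inversions: 2 + 2 + 1 + 0 + 0 = 5

5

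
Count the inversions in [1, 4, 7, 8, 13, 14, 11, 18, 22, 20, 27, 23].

There are 4 inversions.

Sweep left to right; for each value list the smaller values that follow it:
1: 0
4: 0
7: 0
8: 0
13: 1
14: 1
11: 0
18: 0
22: 1
20: 0
27: 1
23: 0
Sum: 0 + 0 + 0 + 0 + 1 + 1 + 0 + 0 + 1 + 0 + 1 + 0 = 4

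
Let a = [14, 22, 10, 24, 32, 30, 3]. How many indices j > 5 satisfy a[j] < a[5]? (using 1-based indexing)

The element at index 5 is 32.
Elements after it: 30, 3
Those smaller than 32: 30, 3

2 such elements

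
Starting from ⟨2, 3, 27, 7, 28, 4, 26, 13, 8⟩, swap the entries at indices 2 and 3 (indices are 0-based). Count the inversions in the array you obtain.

Positions 2 and 3 hold 27 and 7; after swapping, the array is [2, 3, 7, 27, 28, 4, 26, 13, 8].
Count, for each position, how many later elements it exceeds:
2: 0
3: 0
7: 1
27: 4
28: 4
4: 0
26: 2
13: 1
8: 0
Sum: 0 + 0 + 1 + 4 + 4 + 0 + 2 + 1 + 0 = 12

12 inversions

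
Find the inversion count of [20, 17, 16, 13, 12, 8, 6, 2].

Element-by-element contributions:
20: 7
17: 6
16: 5
13: 4
12: 3
8: 2
6: 1
2: 0
Sum: 7 + 6 + 5 + 4 + 3 + 2 + 1 + 0 = 28

28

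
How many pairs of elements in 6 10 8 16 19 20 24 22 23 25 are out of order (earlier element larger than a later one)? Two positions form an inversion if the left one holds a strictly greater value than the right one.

3 inversions

Element-by-element contributions:
6: 0
10: 1
8: 0
16: 0
19: 0
20: 0
24: 2
22: 0
23: 0
25: 0
Sum: 0 + 1 + 0 + 0 + 0 + 0 + 2 + 0 + 0 + 0 = 3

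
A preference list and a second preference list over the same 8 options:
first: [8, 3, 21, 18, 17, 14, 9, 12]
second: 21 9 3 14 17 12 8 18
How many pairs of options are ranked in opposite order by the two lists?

Pairs: 15

Assign each item its position (1..8) in the first ordering, then rewrite the second ordering as that position sequence:
positions: 8→1, 3→2, 21→3, 18→4, 17→5, 14→6, 9→7, 12→8
second ordering as positions: [3, 7, 2, 6, 5, 8, 1, 4]
Discordant pairs = inversions in this position sequence.
3: 2, 1 → 2
7: 2, 6, 5, 1, 4 → 5
2: 1 → 1
6: 5, 1, 4 → 3
5: 1, 4 → 2
8: 1, 4 → 2
1: 0
4: 0
Total: 2 + 5 + 1 + 3 + 2 + 2 + 0 + 0 = 15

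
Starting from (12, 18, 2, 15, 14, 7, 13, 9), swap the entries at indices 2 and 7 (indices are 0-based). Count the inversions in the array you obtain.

20

Positions 2 and 7 hold 2 and 9; after swapping, the array is [12, 18, 9, 15, 14, 7, 13, 2].
Element-by-element contributions:
12: 3
18: 6
9: 2
15: 4
14: 3
7: 1
13: 1
2: 0
Sum: 3 + 6 + 2 + 4 + 3 + 1 + 1 + 0 = 20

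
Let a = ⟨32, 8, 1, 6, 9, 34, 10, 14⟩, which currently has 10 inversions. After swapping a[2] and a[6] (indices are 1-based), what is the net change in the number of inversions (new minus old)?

+3

Positions 2 and 6 hold 8 and 34; after swapping, the array is [32, 34, 1, 6, 9, 8, 10, 14].
Count, for each position, how many later elements it exceeds:
32 → 1, 6, 9, 8, 10, 14 → 6
34 → 1, 6, 9, 8, 10, 14 → 6
1 → none → 0
6 → none → 0
9 → 8 → 1
8 → none → 0
10 → none → 0
14 → none → 0
Sum: 6 + 6 + 0 + 0 + 1 + 0 + 0 + 0 = 13
Change: 13 − 10 = +3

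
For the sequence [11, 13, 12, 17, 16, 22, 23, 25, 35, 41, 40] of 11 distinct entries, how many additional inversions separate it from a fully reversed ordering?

Maximum inversions for 11 distinct elements is C(11, 2) = 11·10/2 = 55.
Current inversions — for each element, count later smaller elements:
11: 0
13: 1
12: 0
17: 1
16: 0
22: 0
23: 0
25: 0
35: 0
41: 1
40: 0
Current total: 0 + 1 + 0 + 1 + 0 + 0 + 0 + 0 + 0 + 1 + 0 = 3
Shortfall: 55 − 3 = 52

52 inversions short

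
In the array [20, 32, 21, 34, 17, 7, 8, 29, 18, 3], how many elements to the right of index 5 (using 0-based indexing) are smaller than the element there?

1

The element at index 5 is 7.
Elements after it: 8, 29, 18, 3
Those smaller than 7: 3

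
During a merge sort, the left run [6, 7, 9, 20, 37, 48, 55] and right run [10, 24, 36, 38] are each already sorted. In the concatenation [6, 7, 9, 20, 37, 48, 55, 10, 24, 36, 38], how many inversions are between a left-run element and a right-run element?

12

Take each right-half value and tally the left-half values above it:
r = 10: 20, 37, 48, 55 → 4
r = 24: 37, 48, 55 → 3
r = 36: 37, 48, 55 → 3
r = 38: 48, 55 → 2
Cross-inversions: 4 + 3 + 3 + 2 = 12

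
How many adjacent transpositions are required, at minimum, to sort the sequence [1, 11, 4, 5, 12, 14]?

Swaps: 2

Minimum adjacent swaps = number of inversions (each swap of adjacent out-of-order elements removes one inversion and no swap can remove more).
Count inversions — for each element, later elements that are smaller:
1: none → 0
11: 4, 5 → 2
4: none → 0
5: none → 0
12: none → 0
14: none → 0
Total inversions: 0 + 2 + 0 + 0 + 0 + 0 = 2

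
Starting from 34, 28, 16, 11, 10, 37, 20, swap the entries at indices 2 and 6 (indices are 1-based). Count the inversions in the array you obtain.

14 inversions

Positions 2 and 6 hold 28 and 37; after swapping, the array is [34, 37, 16, 11, 10, 28, 20].
For each element, count later entries that are smaller:
34: 5
37: 5
16: 2
11: 1
10: 0
28: 1
20: 0
Sum: 5 + 5 + 2 + 1 + 0 + 1 + 0 = 14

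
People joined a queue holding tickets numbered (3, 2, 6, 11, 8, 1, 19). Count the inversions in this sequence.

7 inversions

Sweep left to right; for each value list the smaller values that follow it:
3 → 2, 1 → 2
2 → 1 → 1
6 → 1 → 1
11 → 8, 1 → 2
8 → 1 → 1
1 → none → 0
19 → none → 0
Sum: 2 + 1 + 1 + 2 + 1 + 0 + 0 = 7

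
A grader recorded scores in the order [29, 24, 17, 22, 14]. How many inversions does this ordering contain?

Listing every pair i<j with a[i]>a[j] (using 0-based positions):
(0,1): 29 > 24
(0,2): 29 > 17
(0,3): 29 > 22
(0,4): 29 > 14
(1,2): 24 > 17
(1,3): 24 > 22
(1,4): 24 > 14
(2,4): 17 > 14
(3,4): 22 > 14
That's 9 pairs.

Out-of-order pairs: 9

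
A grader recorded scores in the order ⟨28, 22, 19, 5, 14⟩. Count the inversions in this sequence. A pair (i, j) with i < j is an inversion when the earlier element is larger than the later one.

9 inversions

Sweep left to right; for each value list the smaller values that follow it:
28: 4
22: 3
19: 2
5: 0
14: 0
Sum: 4 + 3 + 2 + 0 + 0 = 9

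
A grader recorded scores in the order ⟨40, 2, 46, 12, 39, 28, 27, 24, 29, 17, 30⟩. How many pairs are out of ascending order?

30

Sweep left to right; for each value list the smaller values that follow it:
40: 9
2: 0
46: 8
12: 0
39: 6
28: 3
27: 2
24: 1
29: 1
17: 0
30: 0
Sum: 9 + 0 + 8 + 0 + 6 + 3 + 2 + 1 + 1 + 0 + 0 = 30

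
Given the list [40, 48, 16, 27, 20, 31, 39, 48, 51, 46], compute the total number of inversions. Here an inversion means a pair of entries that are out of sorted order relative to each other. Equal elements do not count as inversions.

Element-by-element contributions:
40 → 16, 27, 20, 31, 39 → 5
48 → 16, 27, 20, 31, 39, 46 → 6
16 → none → 0
27 → 20 → 1
20 → none → 0
31 → none → 0
39 → none → 0
48 → 46 → 1
51 → 46 → 1
46 → none → 0
Sum: 5 + 6 + 0 + 1 + 0 + 0 + 0 + 1 + 1 + 0 = 14

14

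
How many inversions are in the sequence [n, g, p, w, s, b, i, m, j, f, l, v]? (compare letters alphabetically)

For each element, count later entries that are smaller:
n: 7
g: 2
p: 6
w: 8
s: 6
b: 0
i: 1
m: 3
j: 1
f: 0
l: 0
v: 0
Sum: 7 + 2 + 6 + 8 + 6 + 0 + 1 + 3 + 1 + 0 + 0 + 0 = 34

Inversions: 34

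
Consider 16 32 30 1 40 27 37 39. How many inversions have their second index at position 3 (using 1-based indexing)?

1 such element

The element at index 3 is 30.
Elements before it: 16, 32
Those larger than 30: 32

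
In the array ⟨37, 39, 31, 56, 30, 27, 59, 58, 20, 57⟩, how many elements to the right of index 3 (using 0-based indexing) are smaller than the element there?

The element at index 3 is 56.
Elements after it: 30, 27, 59, 58, 20, 57
Those smaller than 56: 30, 27, 20

3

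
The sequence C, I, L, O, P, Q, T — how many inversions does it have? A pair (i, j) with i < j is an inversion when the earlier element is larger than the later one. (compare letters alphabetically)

0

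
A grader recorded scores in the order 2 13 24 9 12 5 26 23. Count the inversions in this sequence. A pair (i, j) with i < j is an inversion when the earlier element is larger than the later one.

Element-by-element contributions:
2: 0
13: 3
24: 4
9: 1
12: 1
5: 0
26: 1
23: 0
Sum: 0 + 3 + 4 + 1 + 1 + 0 + 1 + 0 = 10

10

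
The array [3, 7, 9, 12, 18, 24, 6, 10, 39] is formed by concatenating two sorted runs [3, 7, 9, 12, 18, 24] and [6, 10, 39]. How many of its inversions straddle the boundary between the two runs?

8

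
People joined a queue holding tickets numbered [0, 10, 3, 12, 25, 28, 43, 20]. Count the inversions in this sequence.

There are 4 inversions.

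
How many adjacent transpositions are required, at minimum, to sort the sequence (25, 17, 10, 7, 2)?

The minimum number of adjacent swaps to sort an array equals its inversion count, since every such swap removes exactly one inversion.
Count inversions — for each element, later elements that are smaller:
25: 17, 10, 7, 2 → 4
17: 10, 7, 2 → 3
10: 7, 2 → 2
7: 2 → 1
2: none → 0
Total inversions: 4 + 3 + 2 + 1 + 0 = 10

Swaps: 10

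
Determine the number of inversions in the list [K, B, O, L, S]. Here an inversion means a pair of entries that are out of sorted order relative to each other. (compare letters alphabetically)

2

Inversion pairs (indices are 1-based):
(1,2): K > B
(3,4): O > L
That's 2 pairs.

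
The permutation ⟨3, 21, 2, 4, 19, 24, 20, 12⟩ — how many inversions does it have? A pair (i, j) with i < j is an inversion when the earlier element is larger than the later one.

10

Count, for each position, how many later elements it exceeds:
3 → 2 → 1
21 → 2, 4, 19, 20, 12 → 5
2 → none → 0
4 → none → 0
19 → 12 → 1
24 → 20, 12 → 2
20 → 12 → 1
12 → none → 0
Sum: 1 + 5 + 0 + 0 + 1 + 2 + 1 + 0 = 10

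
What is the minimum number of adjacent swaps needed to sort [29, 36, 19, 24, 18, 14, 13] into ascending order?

The minimum number of adjacent swaps to sort an array equals its inversion count, since every such swap removes exactly one inversion.
Count inversions — for each element, later elements that are smaller:
29: 19, 24, 18, 14, 13 → 5
36: 19, 24, 18, 14, 13 → 5
19: 18, 14, 13 → 3
24: 18, 14, 13 → 3
18: 14, 13 → 2
14: 13 → 1
13: none → 0
Total inversions: 5 + 5 + 3 + 3 + 2 + 1 + 0 = 19

19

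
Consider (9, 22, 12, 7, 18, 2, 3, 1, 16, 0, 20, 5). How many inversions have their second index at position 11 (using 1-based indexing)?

The element at index 11 is 20.
Elements before it: 9, 22, 12, 7, 18, 2, 3, 1, 16, 0
Those larger than 20: 22

1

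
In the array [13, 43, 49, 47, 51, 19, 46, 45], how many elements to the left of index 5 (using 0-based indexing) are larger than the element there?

The element at index 5 is 19.
Elements before it: 13, 43, 49, 47, 51
Those larger than 19: 43, 49, 47, 51

4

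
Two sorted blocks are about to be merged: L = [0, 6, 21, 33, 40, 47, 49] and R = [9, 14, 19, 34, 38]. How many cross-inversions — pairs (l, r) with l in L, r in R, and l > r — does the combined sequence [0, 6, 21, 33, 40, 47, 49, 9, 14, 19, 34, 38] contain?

There are 21 cross-inversions.

Take each right-half value and tally the left-half values above it:
r = 9: 21, 33, 40, 47, 49 → 5
r = 14: 21, 33, 40, 47, 49 → 5
r = 19: 21, 33, 40, 47, 49 → 5
r = 34: 40, 47, 49 → 3
r = 38: 40, 47, 49 → 3
Cross-inversions: 5 + 5 + 5 + 3 + 3 = 21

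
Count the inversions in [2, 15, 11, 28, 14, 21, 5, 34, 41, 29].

For each element, count later entries that are smaller:
2 → none → 0
15 → 11, 14, 5 → 3
11 → 5 → 1
28 → 14, 21, 5 → 3
14 → 5 → 1
21 → 5 → 1
5 → none → 0
34 → 29 → 1
41 → 29 → 1
29 → none → 0
Sum: 0 + 3 + 1 + 3 + 1 + 1 + 0 + 1 + 1 + 0 = 11

There are 11 inversions.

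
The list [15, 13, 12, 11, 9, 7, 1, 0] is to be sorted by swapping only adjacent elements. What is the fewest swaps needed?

28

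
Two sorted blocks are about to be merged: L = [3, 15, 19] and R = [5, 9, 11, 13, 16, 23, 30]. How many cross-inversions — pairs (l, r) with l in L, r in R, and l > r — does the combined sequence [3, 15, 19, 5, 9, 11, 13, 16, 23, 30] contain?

9 split inversions

Take each right-half value and tally the left-half values above it:
r = 5: 15, 19 → 2
r = 9: 15, 19 → 2
r = 11: 15, 19 → 2
r = 13: 15, 19 → 2
r = 16: 19 → 1
r = 23: none → 0
r = 30: none → 0
Cross-inversions: 2 + 2 + 2 + 2 + 1 + 0 + 0 = 9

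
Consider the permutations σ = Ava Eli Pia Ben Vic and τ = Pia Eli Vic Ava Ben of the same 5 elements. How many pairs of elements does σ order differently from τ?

5 discordant pairs

Assign each item its position (1..5) in the first ordering, then rewrite the second ordering as that position sequence:
positions: Ava→1, Eli→2, Pia→3, Ben→4, Vic→5
second ordering as positions: [3, 2, 5, 1, 4]
Discordant pairs = inversions in this position sequence.
3: 2, 1 → 2
2: 1 → 1
5: 1, 4 → 2
1: 0
4: 0
Total: 2 + 1 + 2 + 0 + 0 = 5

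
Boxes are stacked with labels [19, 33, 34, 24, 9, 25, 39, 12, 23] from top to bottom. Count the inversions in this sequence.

Sweep left to right; for each value list the smaller values that follow it:
19: 2
33: 5
34: 5
24: 3
9: 0
25: 2
39: 2
12: 0
23: 0
Sum: 2 + 5 + 5 + 3 + 0 + 2 + 2 + 0 + 0 = 19

19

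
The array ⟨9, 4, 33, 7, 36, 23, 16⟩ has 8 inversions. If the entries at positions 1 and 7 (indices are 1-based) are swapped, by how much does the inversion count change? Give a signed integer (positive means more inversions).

Positions 1 and 7 hold 9 and 16; after swapping, the array is [16, 4, 33, 7, 36, 23, 9].
For each element, count later entries that are smaller:
16 → 4, 7, 9 → 3
4 → none → 0
33 → 7, 23, 9 → 3
7 → none → 0
36 → 23, 9 → 2
23 → 9 → 1
9 → none → 0
Sum: 3 + 0 + 3 + 0 + 2 + 1 + 0 = 9
Change: 9 − 8 = +1

+1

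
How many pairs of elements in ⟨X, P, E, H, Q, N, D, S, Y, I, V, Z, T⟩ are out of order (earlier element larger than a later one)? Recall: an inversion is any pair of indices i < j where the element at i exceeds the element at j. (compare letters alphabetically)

Inversions: 28

Sweep left to right; for each value list the smaller values that follow it:
X → P, E, H, Q, N, D, S, I, V, T → 10
P → E, H, N, D, I → 5
E → D → 1
H → D → 1
Q → N, D, I → 3
N → D, I → 2
D → none → 0
S → I → 1
Y → I, V, T → 3
I → none → 0
V → T → 1
Z → T → 1
T → none → 0
Sum: 10 + 5 + 1 + 1 + 3 + 2 + 0 + 1 + 3 + 0 + 1 + 1 + 0 = 28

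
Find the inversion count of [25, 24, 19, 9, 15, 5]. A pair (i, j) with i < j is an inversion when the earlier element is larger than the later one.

Out-of-order pairs: 14

Sweep left to right; for each value list the smaller values that follow it:
25 → 24, 19, 9, 15, 5 → 5
24 → 19, 9, 15, 5 → 4
19 → 9, 15, 5 → 3
9 → 5 → 1
15 → 5 → 1
5 → none → 0
Sum: 5 + 4 + 3 + 1 + 1 + 0 = 14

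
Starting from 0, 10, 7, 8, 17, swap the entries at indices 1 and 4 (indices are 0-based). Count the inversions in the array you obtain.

Positions 1 and 4 hold 10 and 17; after swapping, the array is [0, 17, 7, 8, 10].
Sweep left to right; for each value list the smaller values that follow it:
0 → none → 0
17 → 7, 8, 10 → 3
7 → none → 0
8 → none → 0
10 → none → 0
Sum: 0 + 3 + 0 + 0 + 0 = 3

3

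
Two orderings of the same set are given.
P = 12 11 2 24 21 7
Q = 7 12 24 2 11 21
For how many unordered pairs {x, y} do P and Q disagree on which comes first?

8

Assign each item its position (1..6) in the first ordering, then rewrite the second ordering as that position sequence:
positions: 12→1, 11→2, 2→3, 24→4, 21→5, 7→6
second ordering as positions: [6, 1, 4, 3, 2, 5]
Discordant pairs = inversions in this position sequence.
6: 1, 4, 3, 2, 5 → 5
1: 0
4: 3, 2 → 2
3: 2 → 1
2: 0
5: 0
Total: 5 + 0 + 2 + 1 + 0 + 0 = 8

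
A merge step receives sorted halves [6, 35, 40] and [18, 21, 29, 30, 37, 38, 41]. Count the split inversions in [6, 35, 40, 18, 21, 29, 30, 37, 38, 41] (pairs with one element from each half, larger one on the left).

10

Count, for every r in R, how many entries of L exceed r:
r = 18: 35, 40 → 2
r = 21: 35, 40 → 2
r = 29: 35, 40 → 2
r = 30: 35, 40 → 2
r = 37: 40 → 1
r = 38: 40 → 1
r = 41: none → 0
Cross-inversions: 2 + 2 + 2 + 2 + 1 + 1 + 0 = 10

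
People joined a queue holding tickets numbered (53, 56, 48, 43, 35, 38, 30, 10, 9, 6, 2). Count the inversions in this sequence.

Count, for each position, how many later elements it exceeds:
53 → 48, 43, 35, 38, 30, 10, 9, 6, 2 → 9
56 → 48, 43, 35, 38, 30, 10, 9, 6, 2 → 9
48 → 43, 35, 38, 30, 10, 9, 6, 2 → 8
43 → 35, 38, 30, 10, 9, 6, 2 → 7
35 → 30, 10, 9, 6, 2 → 5
38 → 30, 10, 9, 6, 2 → 5
30 → 10, 9, 6, 2 → 4
10 → 9, 6, 2 → 3
9 → 6, 2 → 2
6 → 2 → 1
2 → none → 0
Sum: 9 + 9 + 8 + 7 + 5 + 5 + 4 + 3 + 2 + 1 + 0 = 53

There are 53 inversions.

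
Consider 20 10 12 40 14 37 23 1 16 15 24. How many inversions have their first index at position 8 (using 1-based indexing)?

The element at index 8 is 1.
Elements after it: 16, 15, 24
None of them are smaller than 1.

0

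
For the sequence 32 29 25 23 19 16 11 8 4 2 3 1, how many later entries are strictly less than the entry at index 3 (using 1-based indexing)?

9

The element at index 3 is 25.
Elements after it: 23, 19, 16, 11, 8, 4, 2, 3, 1
Those smaller than 25: 23, 19, 16, 11, 8, 4, 2, 3, 1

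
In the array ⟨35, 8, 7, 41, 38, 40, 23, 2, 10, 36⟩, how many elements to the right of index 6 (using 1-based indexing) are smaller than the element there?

4

The element at index 6 is 40.
Elements after it: 23, 2, 10, 36
Those smaller than 40: 23, 2, 10, 36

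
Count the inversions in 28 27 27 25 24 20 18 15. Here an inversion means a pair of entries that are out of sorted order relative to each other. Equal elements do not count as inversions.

For each element, count later entries that are smaller:
28 → 27, 27, 25, 24, 20, 18, 15 → 7
27 → 25, 24, 20, 18, 15 → 5
27 → 25, 24, 20, 18, 15 → 5
25 → 24, 20, 18, 15 → 4
24 → 20, 18, 15 → 3
20 → 18, 15 → 2
18 → 15 → 1
15 → none → 0
Sum: 7 + 5 + 5 + 4 + 3 + 2 + 1 + 0 = 27

27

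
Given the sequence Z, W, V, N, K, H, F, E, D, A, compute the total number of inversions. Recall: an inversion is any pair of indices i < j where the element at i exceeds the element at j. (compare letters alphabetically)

There are 45 inversions.

Count, for each position, how many later elements it exceeds:
Z: 9
W: 8
V: 7
N: 6
K: 5
H: 4
F: 3
E: 2
D: 1
A: 0
Sum: 9 + 8 + 7 + 6 + 5 + 4 + 3 + 2 + 1 + 0 = 45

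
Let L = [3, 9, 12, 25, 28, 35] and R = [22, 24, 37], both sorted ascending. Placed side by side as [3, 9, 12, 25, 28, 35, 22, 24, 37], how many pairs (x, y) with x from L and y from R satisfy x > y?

6

Take each right-half value and tally the left-half values above it:
r = 22: 25, 28, 35 → 3
r = 24: 25, 28, 35 → 3
r = 37: none → 0
Cross-inversions: 3 + 3 + 0 = 6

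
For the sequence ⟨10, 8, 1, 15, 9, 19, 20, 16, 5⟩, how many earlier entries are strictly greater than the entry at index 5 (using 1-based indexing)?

The element at index 5 is 9.
Elements before it: 10, 8, 1, 15
Those larger than 9: 10, 15

2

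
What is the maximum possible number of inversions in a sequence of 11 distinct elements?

Inversions: 55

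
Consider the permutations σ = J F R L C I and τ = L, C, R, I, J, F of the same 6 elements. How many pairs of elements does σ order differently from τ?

Discordant pairs: 10

Assign each item its position (1..6) in the first ordering, then rewrite the second ordering as that position sequence:
positions: J→1, F→2, R→3, L→4, C→5, I→6
second ordering as positions: [4, 5, 3, 6, 1, 2]
Discordant pairs = inversions in this position sequence.
4: 3, 1, 2 → 3
5: 3, 1, 2 → 3
3: 1, 2 → 2
6: 1, 2 → 2
1: 0
2: 0
Total: 3 + 3 + 2 + 2 + 0 + 0 = 10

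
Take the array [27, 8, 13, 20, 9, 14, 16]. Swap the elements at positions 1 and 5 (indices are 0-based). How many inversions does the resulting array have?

15

Positions 1 and 5 hold 8 and 14; after swapping, the array is [27, 14, 13, 20, 9, 8, 16].
Count, for each position, how many later elements it exceeds:
27 → 14, 13, 20, 9, 8, 16 → 6
14 → 13, 9, 8 → 3
13 → 9, 8 → 2
20 → 9, 8, 16 → 3
9 → 8 → 1
8 → none → 0
16 → none → 0
Sum: 6 + 3 + 2 + 3 + 1 + 0 + 0 = 15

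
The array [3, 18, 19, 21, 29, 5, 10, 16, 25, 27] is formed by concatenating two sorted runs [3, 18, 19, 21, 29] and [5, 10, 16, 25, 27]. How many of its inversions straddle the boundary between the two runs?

Count, for every r in R, how many entries of L exceed r:
r = 5: 18, 19, 21, 29 → 4
r = 10: 18, 19, 21, 29 → 4
r = 16: 18, 19, 21, 29 → 4
r = 25: 29 → 1
r = 27: 29 → 1
Cross-inversions: 4 + 4 + 4 + 1 + 1 = 14

14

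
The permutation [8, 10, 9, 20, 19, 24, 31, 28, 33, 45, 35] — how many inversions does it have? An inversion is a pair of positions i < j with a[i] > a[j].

Element-by-element contributions:
8: 0
10: 1
9: 0
20: 1
19: 0
24: 0
31: 1
28: 0
33: 0
45: 1
35: 0
Sum: 0 + 1 + 0 + 1 + 0 + 0 + 1 + 0 + 0 + 1 + 0 = 4

There are 4 inversions.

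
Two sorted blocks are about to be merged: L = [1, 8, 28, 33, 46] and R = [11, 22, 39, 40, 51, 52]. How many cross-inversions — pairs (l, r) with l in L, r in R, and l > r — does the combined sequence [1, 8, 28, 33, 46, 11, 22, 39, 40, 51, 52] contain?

8 split inversions

Count, for every r in R, how many entries of L exceed r:
r = 11: 28, 33, 46 → 3
r = 22: 28, 33, 46 → 3
r = 39: 46 → 1
r = 40: 46 → 1
r = 51: none → 0
r = 52: none → 0
Cross-inversions: 3 + 3 + 1 + 1 + 0 + 0 = 8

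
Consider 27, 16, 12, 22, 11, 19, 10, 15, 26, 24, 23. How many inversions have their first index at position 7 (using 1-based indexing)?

0

The element at index 7 is 10.
Elements after it: 15, 26, 24, 23
None of them are smaller than 10.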